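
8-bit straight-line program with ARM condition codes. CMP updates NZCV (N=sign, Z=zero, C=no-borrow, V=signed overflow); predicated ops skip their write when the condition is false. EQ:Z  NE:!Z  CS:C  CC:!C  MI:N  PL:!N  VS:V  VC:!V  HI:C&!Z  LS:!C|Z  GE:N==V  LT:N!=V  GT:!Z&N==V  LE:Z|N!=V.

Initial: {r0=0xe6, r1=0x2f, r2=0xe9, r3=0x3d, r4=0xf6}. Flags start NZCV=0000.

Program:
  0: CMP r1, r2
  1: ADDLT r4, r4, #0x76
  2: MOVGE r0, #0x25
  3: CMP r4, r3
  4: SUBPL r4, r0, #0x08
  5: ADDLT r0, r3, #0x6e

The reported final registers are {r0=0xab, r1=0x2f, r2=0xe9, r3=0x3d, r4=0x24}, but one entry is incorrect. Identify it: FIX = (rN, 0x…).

[0] flags=0000 → (cmp)
[1] flags=0000 LT?F → skip
[2] flags=0000 GE?T → r0=0x25
[3] flags=1010 → (cmp)
[4] flags=1010 PL?F → skip
[5] flags=1010 LT?T → r0=0xab

FIX = (r4, 0xf6)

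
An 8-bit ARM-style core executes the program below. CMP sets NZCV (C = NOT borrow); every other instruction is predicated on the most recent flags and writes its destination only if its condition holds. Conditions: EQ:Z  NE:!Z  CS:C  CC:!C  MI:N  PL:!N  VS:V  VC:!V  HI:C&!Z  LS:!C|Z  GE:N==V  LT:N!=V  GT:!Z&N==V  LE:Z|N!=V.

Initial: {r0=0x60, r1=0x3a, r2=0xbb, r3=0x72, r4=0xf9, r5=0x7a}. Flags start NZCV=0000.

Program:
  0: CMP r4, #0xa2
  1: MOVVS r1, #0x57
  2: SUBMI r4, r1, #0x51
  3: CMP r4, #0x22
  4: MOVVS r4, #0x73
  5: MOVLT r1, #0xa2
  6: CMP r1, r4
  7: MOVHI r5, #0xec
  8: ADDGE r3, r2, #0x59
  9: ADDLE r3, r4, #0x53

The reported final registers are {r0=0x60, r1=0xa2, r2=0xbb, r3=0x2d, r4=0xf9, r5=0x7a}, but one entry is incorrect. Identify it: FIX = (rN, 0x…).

[0] flags=0010 → (cmp)
[1] flags=0010 VS?F → skip
[2] flags=0010 MI?F → skip
[3] flags=1010 → (cmp)
[4] flags=1010 VS?F → skip
[5] flags=1010 LT?T → r1=0xa2
[6] flags=1000 → (cmp)
[7] flags=1000 HI?F → skip
[8] flags=1000 GE?F → skip
[9] flags=1000 LE?T → r3=0x4c

FIX = (r3, 0x4c)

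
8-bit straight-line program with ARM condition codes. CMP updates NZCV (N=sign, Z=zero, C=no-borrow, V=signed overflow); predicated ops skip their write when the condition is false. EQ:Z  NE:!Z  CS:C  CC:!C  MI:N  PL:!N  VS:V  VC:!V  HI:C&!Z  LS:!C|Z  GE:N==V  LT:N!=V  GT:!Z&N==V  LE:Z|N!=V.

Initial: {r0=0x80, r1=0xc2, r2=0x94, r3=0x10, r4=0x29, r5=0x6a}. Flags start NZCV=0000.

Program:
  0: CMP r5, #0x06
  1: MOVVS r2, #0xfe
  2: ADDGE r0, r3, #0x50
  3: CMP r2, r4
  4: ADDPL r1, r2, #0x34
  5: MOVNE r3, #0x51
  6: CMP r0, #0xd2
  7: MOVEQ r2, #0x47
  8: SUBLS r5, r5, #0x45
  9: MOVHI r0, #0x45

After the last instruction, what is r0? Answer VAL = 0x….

[0] flags=0010 → (cmp)
[1] flags=0010 VS?F → skip
[2] flags=0010 GE?T → r0=0x60
[3] flags=0011 → (cmp)
[4] flags=0011 PL?T → r1=0xc8
[5] flags=0011 NE?T → r3=0x51
[6] flags=1001 → (cmp)
[7] flags=1001 EQ?F → skip
[8] flags=1001 LS?T → r5=0x25
[9] flags=1001 HI?F → skip

VAL = 0x60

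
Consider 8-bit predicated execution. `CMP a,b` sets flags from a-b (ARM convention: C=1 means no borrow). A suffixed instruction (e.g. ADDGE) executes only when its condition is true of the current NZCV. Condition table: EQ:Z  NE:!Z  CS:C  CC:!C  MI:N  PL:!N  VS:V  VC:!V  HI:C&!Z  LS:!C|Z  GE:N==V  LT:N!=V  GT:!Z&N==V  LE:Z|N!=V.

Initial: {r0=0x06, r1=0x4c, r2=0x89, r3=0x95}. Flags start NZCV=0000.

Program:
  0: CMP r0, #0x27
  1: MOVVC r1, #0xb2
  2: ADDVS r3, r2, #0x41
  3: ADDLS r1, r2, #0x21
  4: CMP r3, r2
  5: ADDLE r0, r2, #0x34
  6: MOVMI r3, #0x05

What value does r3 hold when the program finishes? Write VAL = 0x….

VAL = 0x95

[0] flags=1000 → (cmp)
[1] flags=1000 VC?T → r1=0xb2
[2] flags=1000 VS?F → skip
[3] flags=1000 LS?T → r1=0xaa
[4] flags=0010 → (cmp)
[5] flags=0010 LE?F → skip
[6] flags=0010 MI?F → skip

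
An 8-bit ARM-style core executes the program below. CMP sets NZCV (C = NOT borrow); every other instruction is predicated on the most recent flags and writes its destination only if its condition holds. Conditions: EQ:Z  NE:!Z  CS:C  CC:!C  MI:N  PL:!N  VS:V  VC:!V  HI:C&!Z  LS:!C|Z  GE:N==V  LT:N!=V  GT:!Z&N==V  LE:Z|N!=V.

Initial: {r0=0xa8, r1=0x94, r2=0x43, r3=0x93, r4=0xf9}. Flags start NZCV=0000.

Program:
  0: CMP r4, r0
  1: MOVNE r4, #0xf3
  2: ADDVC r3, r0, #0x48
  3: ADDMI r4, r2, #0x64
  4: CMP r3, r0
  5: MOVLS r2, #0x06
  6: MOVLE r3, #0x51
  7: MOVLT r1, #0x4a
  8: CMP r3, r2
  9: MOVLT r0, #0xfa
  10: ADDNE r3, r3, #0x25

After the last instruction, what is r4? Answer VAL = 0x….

VAL = 0xf3

0: ✓ CMP  NZCV=0010
1: ✓ MOVNE  r4←0xf3
2: ✓ ADDVC  r3←0xf0
3: · ADDMI
4: ✓ CMP  NZCV=0010
5: · MOVLS
6: · MOVLE
7: · MOVLT
8: ✓ CMP  NZCV=1010
9: ✓ MOVLT  r0←0xfa
10: ✓ ADDNE  r3←0x15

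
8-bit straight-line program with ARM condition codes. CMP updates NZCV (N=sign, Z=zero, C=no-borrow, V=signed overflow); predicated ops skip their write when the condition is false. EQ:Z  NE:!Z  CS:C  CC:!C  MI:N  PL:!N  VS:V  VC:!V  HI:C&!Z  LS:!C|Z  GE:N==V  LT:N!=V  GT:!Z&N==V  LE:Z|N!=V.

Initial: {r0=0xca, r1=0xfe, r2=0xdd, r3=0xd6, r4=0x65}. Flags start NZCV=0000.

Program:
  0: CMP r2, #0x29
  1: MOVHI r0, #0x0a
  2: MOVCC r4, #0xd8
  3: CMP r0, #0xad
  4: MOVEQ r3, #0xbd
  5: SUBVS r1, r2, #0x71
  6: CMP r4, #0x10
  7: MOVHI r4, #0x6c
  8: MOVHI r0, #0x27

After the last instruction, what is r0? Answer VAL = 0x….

VAL = 0x27

[0] flags=1010 → (cmp)
[1] flags=1010 HI?T → r0=0x0a
[2] flags=1010 CC?F → skip
[3] flags=0000 → (cmp)
[4] flags=0000 EQ?F → skip
[5] flags=0000 VS?F → skip
[6] flags=0010 → (cmp)
[7] flags=0010 HI?T → r4=0x6c
[8] flags=0010 HI?T → r0=0x27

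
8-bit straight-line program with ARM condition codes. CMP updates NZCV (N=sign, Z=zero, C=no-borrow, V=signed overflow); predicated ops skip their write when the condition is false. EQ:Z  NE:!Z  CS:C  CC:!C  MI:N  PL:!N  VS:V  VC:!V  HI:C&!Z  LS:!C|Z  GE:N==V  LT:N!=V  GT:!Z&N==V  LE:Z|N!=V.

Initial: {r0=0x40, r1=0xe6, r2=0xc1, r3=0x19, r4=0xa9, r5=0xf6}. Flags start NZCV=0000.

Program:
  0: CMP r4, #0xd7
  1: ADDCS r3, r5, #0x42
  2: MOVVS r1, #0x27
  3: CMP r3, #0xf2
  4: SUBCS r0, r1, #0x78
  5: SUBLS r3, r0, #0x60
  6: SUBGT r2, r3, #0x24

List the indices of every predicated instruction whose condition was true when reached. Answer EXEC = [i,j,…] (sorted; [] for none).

EXEC = [5,6]

0: ✓ CMP  NZCV=1000
1: · ADDCS
2: · MOVVS
3: ✓ CMP  NZCV=0000
4: · SUBCS
5: ✓ SUBLS  r3←0xe0
6: ✓ SUBGT  r2←0xbc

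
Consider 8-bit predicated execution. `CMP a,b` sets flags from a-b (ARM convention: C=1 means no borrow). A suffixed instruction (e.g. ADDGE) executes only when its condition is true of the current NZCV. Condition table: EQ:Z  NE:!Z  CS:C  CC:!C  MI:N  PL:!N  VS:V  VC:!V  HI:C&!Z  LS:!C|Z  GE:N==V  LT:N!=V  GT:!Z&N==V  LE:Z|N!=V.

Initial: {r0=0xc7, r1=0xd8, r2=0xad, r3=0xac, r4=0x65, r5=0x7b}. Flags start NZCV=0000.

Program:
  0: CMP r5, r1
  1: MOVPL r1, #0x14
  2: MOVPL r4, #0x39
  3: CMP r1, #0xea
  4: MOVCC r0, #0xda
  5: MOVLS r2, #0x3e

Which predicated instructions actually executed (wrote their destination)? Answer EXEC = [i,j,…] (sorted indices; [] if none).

EXEC = [4,5]

0: ✓ CMP  NZCV=1001
1: · MOVPL
2: · MOVPL
3: ✓ CMP  NZCV=1000
4: ✓ MOVCC  r0←0xda
5: ✓ MOVLS  r2←0x3e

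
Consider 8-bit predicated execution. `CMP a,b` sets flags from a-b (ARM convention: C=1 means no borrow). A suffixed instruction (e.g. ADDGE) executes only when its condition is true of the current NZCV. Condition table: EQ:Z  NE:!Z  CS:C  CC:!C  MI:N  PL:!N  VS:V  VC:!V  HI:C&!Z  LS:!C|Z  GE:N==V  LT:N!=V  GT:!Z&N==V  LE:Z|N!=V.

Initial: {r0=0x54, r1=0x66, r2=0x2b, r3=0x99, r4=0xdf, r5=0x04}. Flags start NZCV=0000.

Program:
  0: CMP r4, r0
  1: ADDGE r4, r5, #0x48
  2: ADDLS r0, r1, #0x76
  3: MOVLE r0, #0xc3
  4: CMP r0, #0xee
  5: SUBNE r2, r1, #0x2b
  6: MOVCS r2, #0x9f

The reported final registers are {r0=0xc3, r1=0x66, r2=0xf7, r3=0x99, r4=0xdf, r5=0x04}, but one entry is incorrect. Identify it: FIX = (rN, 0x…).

[0] flags=1010 → (cmp)
[1] flags=1010 GE?F → skip
[2] flags=1010 LS?F → skip
[3] flags=1010 LE?T → r0=0xc3
[4] flags=1000 → (cmp)
[5] flags=1000 NE?T → r2=0x3b
[6] flags=1000 CS?F → skip

FIX = (r2, 0x3b)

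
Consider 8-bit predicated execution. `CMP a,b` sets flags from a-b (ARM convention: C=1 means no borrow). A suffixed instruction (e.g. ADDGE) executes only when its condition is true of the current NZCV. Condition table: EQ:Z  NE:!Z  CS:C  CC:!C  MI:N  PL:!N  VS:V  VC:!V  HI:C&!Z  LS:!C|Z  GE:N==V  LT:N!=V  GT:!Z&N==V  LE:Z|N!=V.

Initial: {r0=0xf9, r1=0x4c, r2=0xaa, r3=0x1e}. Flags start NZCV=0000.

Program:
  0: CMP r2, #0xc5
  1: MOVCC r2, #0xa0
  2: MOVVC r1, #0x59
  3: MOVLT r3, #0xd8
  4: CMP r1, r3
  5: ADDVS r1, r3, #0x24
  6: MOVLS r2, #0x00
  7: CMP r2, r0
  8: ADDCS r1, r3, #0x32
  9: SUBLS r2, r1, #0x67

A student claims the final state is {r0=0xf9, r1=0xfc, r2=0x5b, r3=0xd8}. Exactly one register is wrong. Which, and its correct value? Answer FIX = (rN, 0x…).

FIX = (r2, 0x95)

[0] flags=1000 → (cmp)
[1] flags=1000 CC?T → r2=0xa0
[2] flags=1000 VC?T → r1=0x59
[3] flags=1000 LT?T → r3=0xd8
[4] flags=1001 → (cmp)
[5] flags=1001 VS?T → r1=0xfc
[6] flags=1001 LS?T → r2=0x00
[7] flags=0000 → (cmp)
[8] flags=0000 CS?F → skip
[9] flags=0000 LS?T → r2=0x95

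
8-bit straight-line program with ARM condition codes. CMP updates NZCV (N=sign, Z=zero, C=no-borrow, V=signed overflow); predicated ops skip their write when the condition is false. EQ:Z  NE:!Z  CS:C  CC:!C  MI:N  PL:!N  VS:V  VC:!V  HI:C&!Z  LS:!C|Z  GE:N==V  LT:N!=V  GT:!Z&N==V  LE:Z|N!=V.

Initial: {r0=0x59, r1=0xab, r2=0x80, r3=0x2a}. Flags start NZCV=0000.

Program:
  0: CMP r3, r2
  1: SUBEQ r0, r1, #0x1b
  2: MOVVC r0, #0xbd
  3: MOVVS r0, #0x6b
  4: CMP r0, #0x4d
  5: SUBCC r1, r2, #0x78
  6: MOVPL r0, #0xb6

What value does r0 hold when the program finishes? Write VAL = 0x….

[0] flags=1001 → (cmp)
[1] flags=1001 EQ?F → skip
[2] flags=1001 VC?F → skip
[3] flags=1001 VS?T → r0=0x6b
[4] flags=0010 → (cmp)
[5] flags=0010 CC?F → skip
[6] flags=0010 PL?T → r0=0xb6

VAL = 0xb6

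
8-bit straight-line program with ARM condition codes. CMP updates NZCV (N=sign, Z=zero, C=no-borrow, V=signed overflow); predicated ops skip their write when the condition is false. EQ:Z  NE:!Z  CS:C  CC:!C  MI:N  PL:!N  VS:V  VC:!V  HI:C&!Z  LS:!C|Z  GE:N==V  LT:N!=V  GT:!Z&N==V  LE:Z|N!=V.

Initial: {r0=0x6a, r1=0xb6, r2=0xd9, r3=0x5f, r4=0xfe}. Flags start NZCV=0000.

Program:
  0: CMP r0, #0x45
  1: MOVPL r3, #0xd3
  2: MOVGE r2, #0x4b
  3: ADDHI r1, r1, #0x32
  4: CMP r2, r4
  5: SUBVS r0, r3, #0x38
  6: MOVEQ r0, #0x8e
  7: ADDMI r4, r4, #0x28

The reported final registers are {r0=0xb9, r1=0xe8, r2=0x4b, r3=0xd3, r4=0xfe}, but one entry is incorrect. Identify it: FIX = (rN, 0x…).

FIX = (r0, 0x6a)

0: ✓ CMP  NZCV=0010
1: ✓ MOVPL  r3←0xd3
2: ✓ MOVGE  r2←0x4b
3: ✓ ADDHI  r1←0xe8
4: ✓ CMP  NZCV=0000
5: · SUBVS
6: · MOVEQ
7: · ADDMI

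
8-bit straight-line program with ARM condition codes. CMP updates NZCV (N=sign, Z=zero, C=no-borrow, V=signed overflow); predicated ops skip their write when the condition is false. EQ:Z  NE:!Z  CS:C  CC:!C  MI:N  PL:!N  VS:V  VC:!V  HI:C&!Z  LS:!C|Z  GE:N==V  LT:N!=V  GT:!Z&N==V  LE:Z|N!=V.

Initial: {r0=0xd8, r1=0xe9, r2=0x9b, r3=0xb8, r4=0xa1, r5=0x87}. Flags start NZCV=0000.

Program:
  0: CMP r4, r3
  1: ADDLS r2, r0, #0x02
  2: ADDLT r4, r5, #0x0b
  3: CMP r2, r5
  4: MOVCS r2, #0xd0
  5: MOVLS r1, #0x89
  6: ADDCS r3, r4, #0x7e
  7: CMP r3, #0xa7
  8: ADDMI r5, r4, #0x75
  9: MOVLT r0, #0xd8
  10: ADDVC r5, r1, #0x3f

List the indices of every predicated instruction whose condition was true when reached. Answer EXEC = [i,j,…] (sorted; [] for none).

EXEC = [1,2,4,6,10]

0: ✓ CMP  NZCV=1000
1: ✓ ADDLS  r2←0xda
2: ✓ ADDLT  r4←0x92
3: ✓ CMP  NZCV=0010
4: ✓ MOVCS  r2←0xd0
5: · MOVLS
6: ✓ ADDCS  r3←0x10
7: ✓ CMP  NZCV=0000
8: · ADDMI
9: · MOVLT
10: ✓ ADDVC  r5←0x28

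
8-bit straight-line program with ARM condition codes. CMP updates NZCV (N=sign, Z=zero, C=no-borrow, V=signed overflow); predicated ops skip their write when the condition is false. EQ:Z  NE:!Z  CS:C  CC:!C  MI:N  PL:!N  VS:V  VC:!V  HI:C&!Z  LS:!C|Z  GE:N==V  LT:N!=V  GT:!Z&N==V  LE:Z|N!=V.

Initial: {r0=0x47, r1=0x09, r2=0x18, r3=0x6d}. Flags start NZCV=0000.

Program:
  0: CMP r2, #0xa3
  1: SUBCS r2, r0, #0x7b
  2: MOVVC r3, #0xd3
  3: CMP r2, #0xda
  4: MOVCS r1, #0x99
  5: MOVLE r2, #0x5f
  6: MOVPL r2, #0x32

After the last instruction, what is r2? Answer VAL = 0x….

VAL = 0x32

0: ✓ CMP  NZCV=0000
1: · SUBCS
2: ✓ MOVVC  r3←0xd3
3: ✓ CMP  NZCV=0000
4: · MOVCS
5: · MOVLE
6: ✓ MOVPL  r2←0x32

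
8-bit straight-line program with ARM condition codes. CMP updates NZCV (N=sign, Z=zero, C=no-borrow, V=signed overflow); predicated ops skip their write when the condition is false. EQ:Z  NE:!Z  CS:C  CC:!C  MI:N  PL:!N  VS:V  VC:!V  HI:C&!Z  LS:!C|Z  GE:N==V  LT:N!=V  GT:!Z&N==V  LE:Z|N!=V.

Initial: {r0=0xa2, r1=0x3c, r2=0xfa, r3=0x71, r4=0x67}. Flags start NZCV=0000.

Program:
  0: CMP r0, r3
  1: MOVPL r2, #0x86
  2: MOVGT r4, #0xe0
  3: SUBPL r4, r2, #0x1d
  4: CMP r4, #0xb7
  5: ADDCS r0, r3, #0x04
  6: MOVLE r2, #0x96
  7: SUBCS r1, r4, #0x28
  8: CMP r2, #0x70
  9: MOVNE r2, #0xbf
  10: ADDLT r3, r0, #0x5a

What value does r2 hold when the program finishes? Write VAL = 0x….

VAL = 0xbf

0: ✓ CMP  NZCV=0011
1: ✓ MOVPL  r2←0x86
2: · MOVGT
3: ✓ SUBPL  r4←0x69
4: ✓ CMP  NZCV=1001
5: · ADDCS
6: · MOVLE
7: · SUBCS
8: ✓ CMP  NZCV=0011
9: ✓ MOVNE  r2←0xbf
10: ✓ ADDLT  r3←0xfc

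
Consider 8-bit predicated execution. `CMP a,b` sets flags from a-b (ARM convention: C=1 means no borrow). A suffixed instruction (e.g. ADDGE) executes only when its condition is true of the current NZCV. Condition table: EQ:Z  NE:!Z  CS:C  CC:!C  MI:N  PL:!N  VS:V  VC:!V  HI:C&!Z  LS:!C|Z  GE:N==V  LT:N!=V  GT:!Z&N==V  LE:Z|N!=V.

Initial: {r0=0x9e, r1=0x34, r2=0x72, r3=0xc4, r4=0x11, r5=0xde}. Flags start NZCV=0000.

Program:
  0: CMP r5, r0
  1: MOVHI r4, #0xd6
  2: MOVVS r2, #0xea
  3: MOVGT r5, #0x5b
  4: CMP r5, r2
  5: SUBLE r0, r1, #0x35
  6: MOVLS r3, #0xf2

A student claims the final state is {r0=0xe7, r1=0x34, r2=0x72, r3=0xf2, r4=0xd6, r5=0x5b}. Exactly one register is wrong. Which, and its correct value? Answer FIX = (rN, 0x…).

FIX = (r0, 0xff)

0: ✓ CMP  NZCV=0010
1: ✓ MOVHI  r4←0xd6
2: · MOVVS
3: ✓ MOVGT  r5←0x5b
4: ✓ CMP  NZCV=1000
5: ✓ SUBLE  r0←0xff
6: ✓ MOVLS  r3←0xf2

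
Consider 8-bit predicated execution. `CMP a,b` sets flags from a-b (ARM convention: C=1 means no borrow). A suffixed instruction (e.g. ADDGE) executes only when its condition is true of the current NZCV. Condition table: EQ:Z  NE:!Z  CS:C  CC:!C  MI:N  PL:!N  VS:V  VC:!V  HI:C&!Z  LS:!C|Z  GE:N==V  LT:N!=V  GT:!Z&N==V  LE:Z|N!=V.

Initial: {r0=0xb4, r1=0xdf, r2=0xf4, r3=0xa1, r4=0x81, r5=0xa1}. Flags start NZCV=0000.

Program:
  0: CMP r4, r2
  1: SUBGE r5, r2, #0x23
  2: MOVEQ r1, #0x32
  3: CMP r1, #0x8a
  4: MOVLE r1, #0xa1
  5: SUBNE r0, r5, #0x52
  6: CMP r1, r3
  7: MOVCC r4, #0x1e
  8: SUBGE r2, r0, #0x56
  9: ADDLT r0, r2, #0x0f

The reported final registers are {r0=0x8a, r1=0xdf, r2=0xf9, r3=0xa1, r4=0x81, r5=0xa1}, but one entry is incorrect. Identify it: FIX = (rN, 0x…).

FIX = (r0, 0x4f)

[0] flags=1000 → (cmp)
[1] flags=1000 GE?F → skip
[2] flags=1000 EQ?F → skip
[3] flags=0010 → (cmp)
[4] flags=0010 LE?F → skip
[5] flags=0010 NE?T → r0=0x4f
[6] flags=0010 → (cmp)
[7] flags=0010 CC?F → skip
[8] flags=0010 GE?T → r2=0xf9
[9] flags=0010 LT?F → skip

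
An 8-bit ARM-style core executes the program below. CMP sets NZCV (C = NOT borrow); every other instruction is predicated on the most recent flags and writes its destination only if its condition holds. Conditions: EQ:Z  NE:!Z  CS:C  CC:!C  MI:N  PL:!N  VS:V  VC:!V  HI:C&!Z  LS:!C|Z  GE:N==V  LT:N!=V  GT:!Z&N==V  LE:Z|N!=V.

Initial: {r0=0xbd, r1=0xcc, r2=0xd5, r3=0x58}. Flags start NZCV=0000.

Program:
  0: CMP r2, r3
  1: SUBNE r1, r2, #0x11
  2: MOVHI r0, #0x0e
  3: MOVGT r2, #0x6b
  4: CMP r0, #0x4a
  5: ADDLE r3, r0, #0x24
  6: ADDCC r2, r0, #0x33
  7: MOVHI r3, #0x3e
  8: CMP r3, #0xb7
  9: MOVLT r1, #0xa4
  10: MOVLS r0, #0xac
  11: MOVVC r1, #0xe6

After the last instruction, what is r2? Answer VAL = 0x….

VAL = 0x41

[0] flags=0011 → (cmp)
[1] flags=0011 NE?T → r1=0xc4
[2] flags=0011 HI?T → r0=0x0e
[3] flags=0011 GT?F → skip
[4] flags=1000 → (cmp)
[5] flags=1000 LE?T → r3=0x32
[6] flags=1000 CC?T → r2=0x41
[7] flags=1000 HI?F → skip
[8] flags=0000 → (cmp)
[9] flags=0000 LT?F → skip
[10] flags=0000 LS?T → r0=0xac
[11] flags=0000 VC?T → r1=0xe6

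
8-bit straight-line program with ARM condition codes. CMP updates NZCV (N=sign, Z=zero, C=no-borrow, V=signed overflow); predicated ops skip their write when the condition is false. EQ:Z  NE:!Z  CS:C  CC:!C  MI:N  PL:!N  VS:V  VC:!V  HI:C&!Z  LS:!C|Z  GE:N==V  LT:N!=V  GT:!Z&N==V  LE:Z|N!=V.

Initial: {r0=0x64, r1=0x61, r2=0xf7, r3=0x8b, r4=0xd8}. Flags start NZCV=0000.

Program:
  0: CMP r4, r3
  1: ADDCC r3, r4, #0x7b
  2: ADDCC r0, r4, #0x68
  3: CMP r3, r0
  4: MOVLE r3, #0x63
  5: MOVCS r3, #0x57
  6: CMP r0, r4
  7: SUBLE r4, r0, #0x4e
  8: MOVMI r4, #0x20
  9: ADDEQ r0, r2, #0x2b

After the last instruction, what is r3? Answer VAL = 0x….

0: ✓ CMP  NZCV=0010
1: · ADDCC
2: · ADDCC
3: ✓ CMP  NZCV=0011
4: ✓ MOVLE  r3←0x63
5: ✓ MOVCS  r3←0x57
6: ✓ CMP  NZCV=1001
7: · SUBLE
8: ✓ MOVMI  r4←0x20
9: · ADDEQ

VAL = 0x57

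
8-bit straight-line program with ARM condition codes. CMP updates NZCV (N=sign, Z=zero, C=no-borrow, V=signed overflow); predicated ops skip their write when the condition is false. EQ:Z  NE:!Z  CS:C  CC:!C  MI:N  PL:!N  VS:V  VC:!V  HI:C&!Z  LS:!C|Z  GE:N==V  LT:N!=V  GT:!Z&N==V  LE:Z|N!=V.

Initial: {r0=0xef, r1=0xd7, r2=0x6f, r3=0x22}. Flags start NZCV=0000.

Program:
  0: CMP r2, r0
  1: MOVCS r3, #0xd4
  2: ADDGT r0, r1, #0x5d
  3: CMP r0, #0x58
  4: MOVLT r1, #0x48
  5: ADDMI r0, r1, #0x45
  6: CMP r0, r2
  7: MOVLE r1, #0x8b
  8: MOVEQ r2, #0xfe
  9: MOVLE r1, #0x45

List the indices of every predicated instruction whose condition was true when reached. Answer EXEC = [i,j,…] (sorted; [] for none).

0: ✓ CMP  NZCV=1001
1: · MOVCS
2: ✓ ADDGT  r0←0x34
3: ✓ CMP  NZCV=1000
4: ✓ MOVLT  r1←0x48
5: ✓ ADDMI  r0←0x8d
6: ✓ CMP  NZCV=0011
7: ✓ MOVLE  r1←0x8b
8: · MOVEQ
9: ✓ MOVLE  r1←0x45

EXEC = [2,4,5,7,9]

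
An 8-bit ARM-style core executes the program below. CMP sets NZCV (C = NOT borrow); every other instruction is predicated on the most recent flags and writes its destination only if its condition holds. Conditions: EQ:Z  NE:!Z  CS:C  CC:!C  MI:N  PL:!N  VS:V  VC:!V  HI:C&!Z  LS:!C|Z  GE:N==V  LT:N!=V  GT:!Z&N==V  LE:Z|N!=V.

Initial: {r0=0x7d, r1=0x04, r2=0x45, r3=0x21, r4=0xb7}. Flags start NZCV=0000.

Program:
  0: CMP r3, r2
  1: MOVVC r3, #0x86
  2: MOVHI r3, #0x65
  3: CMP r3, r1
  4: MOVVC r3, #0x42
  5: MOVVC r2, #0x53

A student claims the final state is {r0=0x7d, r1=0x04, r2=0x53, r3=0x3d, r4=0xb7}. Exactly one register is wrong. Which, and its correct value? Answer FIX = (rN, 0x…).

FIX = (r3, 0x42)

0: ✓ CMP  NZCV=1000
1: ✓ MOVVC  r3←0x86
2: · MOVHI
3: ✓ CMP  NZCV=1010
4: ✓ MOVVC  r3←0x42
5: ✓ MOVVC  r2←0x53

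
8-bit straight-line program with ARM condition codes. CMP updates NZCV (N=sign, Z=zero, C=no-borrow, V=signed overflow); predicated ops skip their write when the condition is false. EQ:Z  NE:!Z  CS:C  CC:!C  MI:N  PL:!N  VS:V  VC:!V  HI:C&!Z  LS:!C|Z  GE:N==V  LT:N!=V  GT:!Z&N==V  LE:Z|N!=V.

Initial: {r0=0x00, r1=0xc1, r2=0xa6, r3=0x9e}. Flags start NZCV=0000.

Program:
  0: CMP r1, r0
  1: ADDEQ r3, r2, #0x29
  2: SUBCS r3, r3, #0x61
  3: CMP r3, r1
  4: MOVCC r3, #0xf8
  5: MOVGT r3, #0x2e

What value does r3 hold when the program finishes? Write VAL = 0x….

0: ✓ CMP  NZCV=1010
1: · ADDEQ
2: ✓ SUBCS  r3←0x3d
3: ✓ CMP  NZCV=0000
4: ✓ MOVCC  r3←0xf8
5: ✓ MOVGT  r3←0x2e

VAL = 0x2e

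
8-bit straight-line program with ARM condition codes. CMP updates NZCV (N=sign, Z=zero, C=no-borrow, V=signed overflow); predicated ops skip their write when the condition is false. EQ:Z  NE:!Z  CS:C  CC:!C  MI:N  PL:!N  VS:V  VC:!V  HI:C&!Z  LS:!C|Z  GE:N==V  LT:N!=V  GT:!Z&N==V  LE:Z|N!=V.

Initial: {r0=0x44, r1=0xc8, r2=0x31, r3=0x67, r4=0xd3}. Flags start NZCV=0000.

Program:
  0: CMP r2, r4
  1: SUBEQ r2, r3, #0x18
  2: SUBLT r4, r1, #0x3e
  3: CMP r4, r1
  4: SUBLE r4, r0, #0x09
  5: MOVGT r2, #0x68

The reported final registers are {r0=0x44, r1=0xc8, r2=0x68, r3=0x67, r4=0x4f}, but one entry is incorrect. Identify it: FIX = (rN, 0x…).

FIX = (r4, 0xd3)

[0] flags=0000 → (cmp)
[1] flags=0000 EQ?F → skip
[2] flags=0000 LT?F → skip
[3] flags=0010 → (cmp)
[4] flags=0010 LE?F → skip
[5] flags=0010 GT?T → r2=0x68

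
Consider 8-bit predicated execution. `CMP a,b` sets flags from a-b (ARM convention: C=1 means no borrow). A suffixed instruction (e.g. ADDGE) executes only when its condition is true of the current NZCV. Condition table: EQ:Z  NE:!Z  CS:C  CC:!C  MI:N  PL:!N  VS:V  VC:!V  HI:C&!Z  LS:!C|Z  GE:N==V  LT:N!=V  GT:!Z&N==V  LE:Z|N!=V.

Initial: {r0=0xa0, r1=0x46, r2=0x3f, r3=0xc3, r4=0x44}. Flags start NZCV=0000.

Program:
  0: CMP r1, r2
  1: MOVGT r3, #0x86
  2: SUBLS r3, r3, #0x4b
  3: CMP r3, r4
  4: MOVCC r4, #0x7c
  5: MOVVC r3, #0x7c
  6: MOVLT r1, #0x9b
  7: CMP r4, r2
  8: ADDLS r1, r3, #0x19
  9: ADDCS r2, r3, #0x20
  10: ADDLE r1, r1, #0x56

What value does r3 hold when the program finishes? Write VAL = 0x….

VAL = 0x86

[0] flags=0010 → (cmp)
[1] flags=0010 GT?T → r3=0x86
[2] flags=0010 LS?F → skip
[3] flags=0011 → (cmp)
[4] flags=0011 CC?F → skip
[5] flags=0011 VC?F → skip
[6] flags=0011 LT?T → r1=0x9b
[7] flags=0010 → (cmp)
[8] flags=0010 LS?F → skip
[9] flags=0010 CS?T → r2=0xa6
[10] flags=0010 LE?F → skip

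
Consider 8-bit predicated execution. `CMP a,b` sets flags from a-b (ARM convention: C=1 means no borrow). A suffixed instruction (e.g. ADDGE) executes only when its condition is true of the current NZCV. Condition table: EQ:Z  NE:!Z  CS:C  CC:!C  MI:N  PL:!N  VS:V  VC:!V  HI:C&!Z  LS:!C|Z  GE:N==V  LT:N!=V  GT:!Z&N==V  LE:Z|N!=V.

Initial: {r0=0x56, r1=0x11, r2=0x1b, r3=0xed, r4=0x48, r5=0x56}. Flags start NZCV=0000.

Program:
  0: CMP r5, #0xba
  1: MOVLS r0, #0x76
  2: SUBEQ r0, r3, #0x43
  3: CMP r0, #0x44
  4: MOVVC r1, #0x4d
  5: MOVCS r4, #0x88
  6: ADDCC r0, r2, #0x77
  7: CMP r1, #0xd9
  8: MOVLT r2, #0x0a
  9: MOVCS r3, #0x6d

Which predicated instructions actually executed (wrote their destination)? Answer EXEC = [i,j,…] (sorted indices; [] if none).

0: ✓ CMP  NZCV=1001
1: ✓ MOVLS  r0←0x76
2: · SUBEQ
3: ✓ CMP  NZCV=0010
4: ✓ MOVVC  r1←0x4d
5: ✓ MOVCS  r4←0x88
6: · ADDCC
7: ✓ CMP  NZCV=0000
8: · MOVLT
9: · MOVCS

EXEC = [1,4,5]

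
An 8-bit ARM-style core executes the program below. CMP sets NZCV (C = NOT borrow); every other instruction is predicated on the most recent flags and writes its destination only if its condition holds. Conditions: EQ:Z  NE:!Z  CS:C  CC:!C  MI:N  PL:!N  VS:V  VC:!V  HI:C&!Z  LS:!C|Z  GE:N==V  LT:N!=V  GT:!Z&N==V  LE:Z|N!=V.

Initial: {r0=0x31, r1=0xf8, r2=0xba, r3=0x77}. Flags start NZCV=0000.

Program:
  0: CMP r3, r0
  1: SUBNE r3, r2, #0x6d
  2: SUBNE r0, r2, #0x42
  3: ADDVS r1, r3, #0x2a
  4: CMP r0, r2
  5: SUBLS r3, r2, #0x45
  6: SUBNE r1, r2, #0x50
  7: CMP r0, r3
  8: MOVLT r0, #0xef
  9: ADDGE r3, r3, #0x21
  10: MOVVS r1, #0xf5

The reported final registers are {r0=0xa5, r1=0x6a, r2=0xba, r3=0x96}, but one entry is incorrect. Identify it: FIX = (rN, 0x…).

FIX = (r0, 0x78)

[0] flags=0010 → (cmp)
[1] flags=0010 NE?T → r3=0x4d
[2] flags=0010 NE?T → r0=0x78
[3] flags=0010 VS?F → skip
[4] flags=1001 → (cmp)
[5] flags=1001 LS?T → r3=0x75
[6] flags=1001 NE?T → r1=0x6a
[7] flags=0010 → (cmp)
[8] flags=0010 LT?F → skip
[9] flags=0010 GE?T → r3=0x96
[10] flags=0010 VS?F → skip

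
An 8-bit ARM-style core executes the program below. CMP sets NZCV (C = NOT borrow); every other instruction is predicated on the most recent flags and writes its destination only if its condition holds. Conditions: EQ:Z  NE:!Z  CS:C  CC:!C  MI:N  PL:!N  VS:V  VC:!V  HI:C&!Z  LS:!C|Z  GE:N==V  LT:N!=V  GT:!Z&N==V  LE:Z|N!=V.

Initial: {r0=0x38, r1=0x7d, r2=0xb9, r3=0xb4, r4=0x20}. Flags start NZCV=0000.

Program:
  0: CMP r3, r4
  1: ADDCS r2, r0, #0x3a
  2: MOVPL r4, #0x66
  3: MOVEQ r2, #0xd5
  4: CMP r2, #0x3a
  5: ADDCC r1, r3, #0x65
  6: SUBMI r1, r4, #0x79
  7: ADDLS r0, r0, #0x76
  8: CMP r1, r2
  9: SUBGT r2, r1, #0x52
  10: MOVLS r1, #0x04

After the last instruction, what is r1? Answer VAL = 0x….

VAL = 0x7d

0: ✓ CMP  NZCV=1010
1: ✓ ADDCS  r2←0x72
2: · MOVPL
3: · MOVEQ
4: ✓ CMP  NZCV=0010
5: · ADDCC
6: · SUBMI
7: · ADDLS
8: ✓ CMP  NZCV=0010
9: ✓ SUBGT  r2←0x2b
10: · MOVLS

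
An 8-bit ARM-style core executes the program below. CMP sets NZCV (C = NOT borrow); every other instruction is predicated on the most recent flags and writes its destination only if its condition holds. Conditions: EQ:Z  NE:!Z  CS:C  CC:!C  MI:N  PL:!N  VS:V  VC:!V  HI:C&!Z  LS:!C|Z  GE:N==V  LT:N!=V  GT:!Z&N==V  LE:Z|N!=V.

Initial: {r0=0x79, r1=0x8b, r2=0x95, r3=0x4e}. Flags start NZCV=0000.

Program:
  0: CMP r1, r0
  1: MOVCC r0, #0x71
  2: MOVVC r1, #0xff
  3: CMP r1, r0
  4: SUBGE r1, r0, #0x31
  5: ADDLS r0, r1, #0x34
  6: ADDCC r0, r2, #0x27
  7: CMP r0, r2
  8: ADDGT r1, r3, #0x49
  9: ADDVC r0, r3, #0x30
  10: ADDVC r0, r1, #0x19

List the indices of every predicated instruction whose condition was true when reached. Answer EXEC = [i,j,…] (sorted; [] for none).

0: ✓ CMP  NZCV=0011
1: · MOVCC
2: · MOVVC
3: ✓ CMP  NZCV=0011
4: · SUBGE
5: · ADDLS
6: · ADDCC
7: ✓ CMP  NZCV=1001
8: ✓ ADDGT  r1←0x97
9: · ADDVC
10: · ADDVC

EXEC = [8]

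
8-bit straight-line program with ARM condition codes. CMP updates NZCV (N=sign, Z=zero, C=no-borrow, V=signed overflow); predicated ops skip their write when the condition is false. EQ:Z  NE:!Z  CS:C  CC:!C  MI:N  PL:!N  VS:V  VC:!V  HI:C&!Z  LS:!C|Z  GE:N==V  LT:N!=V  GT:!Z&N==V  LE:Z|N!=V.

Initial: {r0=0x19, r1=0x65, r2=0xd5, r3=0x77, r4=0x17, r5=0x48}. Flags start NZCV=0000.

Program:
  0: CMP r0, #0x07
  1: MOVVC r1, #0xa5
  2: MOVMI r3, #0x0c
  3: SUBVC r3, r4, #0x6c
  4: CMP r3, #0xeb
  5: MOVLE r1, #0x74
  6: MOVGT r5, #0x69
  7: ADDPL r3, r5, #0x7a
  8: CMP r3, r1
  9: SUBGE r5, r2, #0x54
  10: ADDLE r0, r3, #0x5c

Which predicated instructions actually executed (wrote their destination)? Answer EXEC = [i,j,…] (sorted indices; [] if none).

0: ✓ CMP  NZCV=0010
1: ✓ MOVVC  r1←0xa5
2: · MOVMI
3: ✓ SUBVC  r3←0xab
4: ✓ CMP  NZCV=1000
5: ✓ MOVLE  r1←0x74
6: · MOVGT
7: · ADDPL
8: ✓ CMP  NZCV=0011
9: · SUBGE
10: ✓ ADDLE  r0←0x07

EXEC = [1,3,5,10]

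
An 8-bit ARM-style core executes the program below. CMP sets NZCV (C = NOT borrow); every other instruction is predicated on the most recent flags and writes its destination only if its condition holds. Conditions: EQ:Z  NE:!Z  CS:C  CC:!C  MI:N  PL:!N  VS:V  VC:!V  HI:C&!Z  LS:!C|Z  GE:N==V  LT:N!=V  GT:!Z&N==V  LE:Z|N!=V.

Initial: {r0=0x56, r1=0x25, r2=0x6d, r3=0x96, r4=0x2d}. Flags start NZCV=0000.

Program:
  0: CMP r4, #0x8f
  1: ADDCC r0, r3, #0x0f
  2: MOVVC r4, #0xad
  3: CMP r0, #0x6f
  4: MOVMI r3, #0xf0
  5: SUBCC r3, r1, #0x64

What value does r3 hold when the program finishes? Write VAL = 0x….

[0] flags=1001 → (cmp)
[1] flags=1001 CC?T → r0=0xa5
[2] flags=1001 VC?F → skip
[3] flags=0011 → (cmp)
[4] flags=0011 MI?F → skip
[5] flags=0011 CC?F → skip

VAL = 0x96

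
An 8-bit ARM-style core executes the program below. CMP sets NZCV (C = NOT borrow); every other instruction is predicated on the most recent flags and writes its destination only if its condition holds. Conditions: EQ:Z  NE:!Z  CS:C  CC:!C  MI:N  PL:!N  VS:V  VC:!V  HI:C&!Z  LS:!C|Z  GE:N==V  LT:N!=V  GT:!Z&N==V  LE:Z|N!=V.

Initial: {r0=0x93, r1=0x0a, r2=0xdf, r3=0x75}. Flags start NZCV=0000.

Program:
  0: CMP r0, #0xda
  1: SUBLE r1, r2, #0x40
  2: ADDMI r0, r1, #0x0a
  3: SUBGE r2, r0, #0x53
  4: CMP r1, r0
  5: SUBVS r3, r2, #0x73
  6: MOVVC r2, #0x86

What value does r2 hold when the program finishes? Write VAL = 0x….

[0] flags=1000 → (cmp)
[1] flags=1000 LE?T → r1=0x9f
[2] flags=1000 MI?T → r0=0xa9
[3] flags=1000 GE?F → skip
[4] flags=1000 → (cmp)
[5] flags=1000 VS?F → skip
[6] flags=1000 VC?T → r2=0x86

VAL = 0x86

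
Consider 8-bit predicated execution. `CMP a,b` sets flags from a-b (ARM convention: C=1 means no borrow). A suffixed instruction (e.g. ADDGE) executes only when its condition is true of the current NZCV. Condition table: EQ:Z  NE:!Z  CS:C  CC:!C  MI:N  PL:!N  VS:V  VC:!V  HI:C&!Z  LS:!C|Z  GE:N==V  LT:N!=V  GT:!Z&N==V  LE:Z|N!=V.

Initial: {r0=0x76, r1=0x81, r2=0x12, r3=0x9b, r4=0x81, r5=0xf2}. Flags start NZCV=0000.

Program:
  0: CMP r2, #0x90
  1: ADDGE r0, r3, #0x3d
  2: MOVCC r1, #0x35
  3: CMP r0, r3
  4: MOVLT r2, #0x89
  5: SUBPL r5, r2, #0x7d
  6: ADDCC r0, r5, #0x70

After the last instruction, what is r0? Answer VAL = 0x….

[0] flags=1001 → (cmp)
[1] flags=1001 GE?T → r0=0xd8
[2] flags=1001 CC?T → r1=0x35
[3] flags=0010 → (cmp)
[4] flags=0010 LT?F → skip
[5] flags=0010 PL?T → r5=0x95
[6] flags=0010 CC?F → skip

VAL = 0xd8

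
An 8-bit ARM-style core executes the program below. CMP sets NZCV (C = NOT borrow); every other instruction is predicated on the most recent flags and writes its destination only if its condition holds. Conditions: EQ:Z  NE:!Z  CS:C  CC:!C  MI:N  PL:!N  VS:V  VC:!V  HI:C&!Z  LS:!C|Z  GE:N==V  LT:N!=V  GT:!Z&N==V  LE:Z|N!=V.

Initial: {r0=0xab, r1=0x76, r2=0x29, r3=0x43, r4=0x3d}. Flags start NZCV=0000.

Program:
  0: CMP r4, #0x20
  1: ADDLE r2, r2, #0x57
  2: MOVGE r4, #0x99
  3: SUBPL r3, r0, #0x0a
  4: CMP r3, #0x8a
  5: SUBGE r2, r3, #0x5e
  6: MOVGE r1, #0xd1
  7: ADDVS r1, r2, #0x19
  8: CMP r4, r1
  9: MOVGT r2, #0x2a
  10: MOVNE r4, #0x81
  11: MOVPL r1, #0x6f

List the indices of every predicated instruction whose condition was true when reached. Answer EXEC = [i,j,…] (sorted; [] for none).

EXEC = [2,3,5,6,10]

0: ✓ CMP  NZCV=0010
1: · ADDLE
2: ✓ MOVGE  r4←0x99
3: ✓ SUBPL  r3←0xa1
4: ✓ CMP  NZCV=0010
5: ✓ SUBGE  r2←0x43
6: ✓ MOVGE  r1←0xd1
7: · ADDVS
8: ✓ CMP  NZCV=1000
9: · MOVGT
10: ✓ MOVNE  r4←0x81
11: · MOVPL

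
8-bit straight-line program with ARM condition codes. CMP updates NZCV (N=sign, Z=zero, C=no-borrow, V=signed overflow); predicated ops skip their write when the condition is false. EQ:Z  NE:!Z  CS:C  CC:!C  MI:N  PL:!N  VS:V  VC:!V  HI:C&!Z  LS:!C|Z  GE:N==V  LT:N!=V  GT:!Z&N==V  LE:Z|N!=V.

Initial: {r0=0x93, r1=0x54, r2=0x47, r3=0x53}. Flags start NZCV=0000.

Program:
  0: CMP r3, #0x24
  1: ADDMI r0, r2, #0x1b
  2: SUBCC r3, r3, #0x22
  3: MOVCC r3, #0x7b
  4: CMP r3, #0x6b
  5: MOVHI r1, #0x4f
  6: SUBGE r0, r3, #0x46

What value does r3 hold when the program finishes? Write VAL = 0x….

VAL = 0x53

0: ✓ CMP  NZCV=0010
1: · ADDMI
2: · SUBCC
3: · MOVCC
4: ✓ CMP  NZCV=1000
5: · MOVHI
6: · SUBGE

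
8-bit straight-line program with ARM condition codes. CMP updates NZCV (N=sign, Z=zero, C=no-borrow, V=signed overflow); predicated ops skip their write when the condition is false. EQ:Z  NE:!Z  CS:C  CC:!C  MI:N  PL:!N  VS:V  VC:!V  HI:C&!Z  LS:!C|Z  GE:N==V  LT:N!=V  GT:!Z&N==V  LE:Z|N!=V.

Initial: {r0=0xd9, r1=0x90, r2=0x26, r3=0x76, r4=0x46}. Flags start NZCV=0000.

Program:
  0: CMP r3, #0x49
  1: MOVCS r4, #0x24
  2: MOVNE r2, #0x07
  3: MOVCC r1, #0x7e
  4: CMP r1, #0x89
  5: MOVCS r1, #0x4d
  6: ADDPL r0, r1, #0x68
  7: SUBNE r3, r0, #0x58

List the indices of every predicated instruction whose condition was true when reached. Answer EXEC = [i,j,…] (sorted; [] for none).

EXEC = [1,2,5,6,7]

0: ✓ CMP  NZCV=0010
1: ✓ MOVCS  r4←0x24
2: ✓ MOVNE  r2←0x07
3: · MOVCC
4: ✓ CMP  NZCV=0010
5: ✓ MOVCS  r1←0x4d
6: ✓ ADDPL  r0←0xb5
7: ✓ SUBNE  r3←0x5d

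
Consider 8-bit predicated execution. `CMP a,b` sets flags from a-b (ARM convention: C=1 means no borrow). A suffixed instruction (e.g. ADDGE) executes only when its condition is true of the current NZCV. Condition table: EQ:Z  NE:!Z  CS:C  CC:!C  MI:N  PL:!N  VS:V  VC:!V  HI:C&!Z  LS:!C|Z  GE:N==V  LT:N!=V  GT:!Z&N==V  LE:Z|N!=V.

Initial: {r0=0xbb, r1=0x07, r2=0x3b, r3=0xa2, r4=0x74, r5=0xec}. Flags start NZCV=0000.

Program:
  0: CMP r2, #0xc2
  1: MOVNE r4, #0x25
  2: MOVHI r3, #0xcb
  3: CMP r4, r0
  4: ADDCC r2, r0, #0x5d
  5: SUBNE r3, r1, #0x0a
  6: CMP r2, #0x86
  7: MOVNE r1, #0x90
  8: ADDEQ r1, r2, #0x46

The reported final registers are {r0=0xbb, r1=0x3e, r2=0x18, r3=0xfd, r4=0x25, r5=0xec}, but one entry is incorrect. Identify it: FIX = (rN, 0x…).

FIX = (r1, 0x90)

0: ✓ CMP  NZCV=0000
1: ✓ MOVNE  r4←0x25
2: · MOVHI
3: ✓ CMP  NZCV=0000
4: ✓ ADDCC  r2←0x18
5: ✓ SUBNE  r3←0xfd
6: ✓ CMP  NZCV=1001
7: ✓ MOVNE  r1←0x90
8: · ADDEQ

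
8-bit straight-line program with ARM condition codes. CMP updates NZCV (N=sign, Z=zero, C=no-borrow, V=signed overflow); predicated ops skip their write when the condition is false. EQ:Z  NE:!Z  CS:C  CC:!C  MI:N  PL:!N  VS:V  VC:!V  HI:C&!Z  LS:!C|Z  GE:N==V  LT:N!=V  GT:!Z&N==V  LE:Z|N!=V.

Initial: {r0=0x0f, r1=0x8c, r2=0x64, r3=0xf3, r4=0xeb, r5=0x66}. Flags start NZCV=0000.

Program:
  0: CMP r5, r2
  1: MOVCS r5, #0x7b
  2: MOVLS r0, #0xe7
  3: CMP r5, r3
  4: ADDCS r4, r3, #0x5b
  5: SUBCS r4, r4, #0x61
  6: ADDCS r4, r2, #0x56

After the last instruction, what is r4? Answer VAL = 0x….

0: ✓ CMP  NZCV=0010
1: ✓ MOVCS  r5←0x7b
2: · MOVLS
3: ✓ CMP  NZCV=1001
4: · ADDCS
5: · SUBCS
6: · ADDCS

VAL = 0xeb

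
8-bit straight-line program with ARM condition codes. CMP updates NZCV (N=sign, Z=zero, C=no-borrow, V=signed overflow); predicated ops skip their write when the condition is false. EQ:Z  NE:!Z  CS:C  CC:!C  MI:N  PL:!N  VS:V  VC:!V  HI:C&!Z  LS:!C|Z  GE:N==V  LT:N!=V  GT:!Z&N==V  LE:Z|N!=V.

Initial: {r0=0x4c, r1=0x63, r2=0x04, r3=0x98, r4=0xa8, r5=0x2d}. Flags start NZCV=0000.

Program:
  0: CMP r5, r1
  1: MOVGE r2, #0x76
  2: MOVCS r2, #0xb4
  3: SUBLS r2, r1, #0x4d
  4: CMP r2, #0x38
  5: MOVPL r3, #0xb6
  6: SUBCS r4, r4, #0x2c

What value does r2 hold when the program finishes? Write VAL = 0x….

VAL = 0x16

0: ✓ CMP  NZCV=1000
1: · MOVGE
2: · MOVCS
3: ✓ SUBLS  r2←0x16
4: ✓ CMP  NZCV=1000
5: · MOVPL
6: · SUBCS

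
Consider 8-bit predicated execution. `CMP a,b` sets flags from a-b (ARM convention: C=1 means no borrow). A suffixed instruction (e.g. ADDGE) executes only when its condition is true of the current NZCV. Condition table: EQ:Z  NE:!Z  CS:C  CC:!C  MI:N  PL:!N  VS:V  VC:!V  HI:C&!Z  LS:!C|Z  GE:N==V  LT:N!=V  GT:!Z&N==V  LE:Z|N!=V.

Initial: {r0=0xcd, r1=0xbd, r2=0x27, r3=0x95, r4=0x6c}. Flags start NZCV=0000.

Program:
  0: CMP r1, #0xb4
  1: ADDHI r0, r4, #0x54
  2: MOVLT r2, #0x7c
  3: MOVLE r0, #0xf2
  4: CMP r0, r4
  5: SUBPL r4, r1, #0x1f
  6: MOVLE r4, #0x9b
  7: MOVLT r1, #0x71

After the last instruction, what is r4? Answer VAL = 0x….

[0] flags=0010 → (cmp)
[1] flags=0010 HI?T → r0=0xc0
[2] flags=0010 LT?F → skip
[3] flags=0010 LE?F → skip
[4] flags=0011 → (cmp)
[5] flags=0011 PL?T → r4=0x9e
[6] flags=0011 LE?T → r4=0x9b
[7] flags=0011 LT?T → r1=0x71

VAL = 0x9b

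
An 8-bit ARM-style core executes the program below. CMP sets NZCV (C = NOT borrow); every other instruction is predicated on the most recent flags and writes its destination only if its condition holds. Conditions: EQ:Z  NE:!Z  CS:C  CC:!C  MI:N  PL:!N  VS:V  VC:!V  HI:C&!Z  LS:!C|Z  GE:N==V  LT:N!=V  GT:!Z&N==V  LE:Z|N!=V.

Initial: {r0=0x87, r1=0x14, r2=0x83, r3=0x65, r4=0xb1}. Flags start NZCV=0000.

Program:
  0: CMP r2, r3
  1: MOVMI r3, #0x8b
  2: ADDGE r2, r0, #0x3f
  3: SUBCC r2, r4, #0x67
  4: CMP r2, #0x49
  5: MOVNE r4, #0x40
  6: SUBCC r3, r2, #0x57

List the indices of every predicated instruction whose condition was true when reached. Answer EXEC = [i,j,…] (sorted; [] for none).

EXEC = [5]

[0] flags=0011 → (cmp)
[1] flags=0011 MI?F → skip
[2] flags=0011 GE?F → skip
[3] flags=0011 CC?F → skip
[4] flags=0011 → (cmp)
[5] flags=0011 NE?T → r4=0x40
[6] flags=0011 CC?F → skip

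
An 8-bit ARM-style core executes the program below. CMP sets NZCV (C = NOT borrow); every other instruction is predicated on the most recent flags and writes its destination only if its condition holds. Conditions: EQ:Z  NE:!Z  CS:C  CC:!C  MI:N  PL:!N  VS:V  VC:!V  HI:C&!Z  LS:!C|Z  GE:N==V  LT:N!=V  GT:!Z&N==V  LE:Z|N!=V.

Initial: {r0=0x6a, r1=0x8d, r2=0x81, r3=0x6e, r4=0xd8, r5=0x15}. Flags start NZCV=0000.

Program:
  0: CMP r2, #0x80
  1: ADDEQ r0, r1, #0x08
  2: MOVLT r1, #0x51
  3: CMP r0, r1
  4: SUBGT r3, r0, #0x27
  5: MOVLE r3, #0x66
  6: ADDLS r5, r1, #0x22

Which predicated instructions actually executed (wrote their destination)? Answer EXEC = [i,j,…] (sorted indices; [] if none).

EXEC = [4,6]

0: ✓ CMP  NZCV=0010
1: · ADDEQ
2: · MOVLT
3: ✓ CMP  NZCV=1001
4: ✓ SUBGT  r3←0x43
5: · MOVLE
6: ✓ ADDLS  r5←0xaf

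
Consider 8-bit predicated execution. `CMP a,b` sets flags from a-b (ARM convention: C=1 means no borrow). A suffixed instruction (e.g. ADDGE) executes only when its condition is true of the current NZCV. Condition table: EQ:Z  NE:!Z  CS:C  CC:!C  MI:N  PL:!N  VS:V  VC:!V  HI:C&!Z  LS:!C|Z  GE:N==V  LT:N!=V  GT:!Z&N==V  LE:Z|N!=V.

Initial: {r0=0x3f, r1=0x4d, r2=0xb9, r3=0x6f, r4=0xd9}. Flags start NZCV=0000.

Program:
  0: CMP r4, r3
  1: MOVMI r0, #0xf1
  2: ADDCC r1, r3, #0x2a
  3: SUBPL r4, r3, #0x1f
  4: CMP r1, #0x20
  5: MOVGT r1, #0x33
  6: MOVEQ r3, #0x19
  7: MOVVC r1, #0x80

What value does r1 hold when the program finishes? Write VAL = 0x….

[0] flags=0011 → (cmp)
[1] flags=0011 MI?F → skip
[2] flags=0011 CC?F → skip
[3] flags=0011 PL?T → r4=0x50
[4] flags=0010 → (cmp)
[5] flags=0010 GT?T → r1=0x33
[6] flags=0010 EQ?F → skip
[7] flags=0010 VC?T → r1=0x80

VAL = 0x80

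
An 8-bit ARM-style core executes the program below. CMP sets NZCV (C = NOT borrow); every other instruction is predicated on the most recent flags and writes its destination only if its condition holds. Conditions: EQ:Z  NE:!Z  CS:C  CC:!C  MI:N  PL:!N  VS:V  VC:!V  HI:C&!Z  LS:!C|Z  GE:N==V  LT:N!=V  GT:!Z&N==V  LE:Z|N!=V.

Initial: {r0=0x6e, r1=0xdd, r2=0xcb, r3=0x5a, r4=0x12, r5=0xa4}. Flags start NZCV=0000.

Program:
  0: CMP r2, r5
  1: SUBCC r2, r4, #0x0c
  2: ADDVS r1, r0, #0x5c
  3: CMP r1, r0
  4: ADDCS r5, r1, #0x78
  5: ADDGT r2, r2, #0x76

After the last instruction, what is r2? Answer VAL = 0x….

0: ✓ CMP  NZCV=0010
1: · SUBCC
2: · ADDVS
3: ✓ CMP  NZCV=0011
4: ✓ ADDCS  r5←0x55
5: · ADDGT

VAL = 0xcb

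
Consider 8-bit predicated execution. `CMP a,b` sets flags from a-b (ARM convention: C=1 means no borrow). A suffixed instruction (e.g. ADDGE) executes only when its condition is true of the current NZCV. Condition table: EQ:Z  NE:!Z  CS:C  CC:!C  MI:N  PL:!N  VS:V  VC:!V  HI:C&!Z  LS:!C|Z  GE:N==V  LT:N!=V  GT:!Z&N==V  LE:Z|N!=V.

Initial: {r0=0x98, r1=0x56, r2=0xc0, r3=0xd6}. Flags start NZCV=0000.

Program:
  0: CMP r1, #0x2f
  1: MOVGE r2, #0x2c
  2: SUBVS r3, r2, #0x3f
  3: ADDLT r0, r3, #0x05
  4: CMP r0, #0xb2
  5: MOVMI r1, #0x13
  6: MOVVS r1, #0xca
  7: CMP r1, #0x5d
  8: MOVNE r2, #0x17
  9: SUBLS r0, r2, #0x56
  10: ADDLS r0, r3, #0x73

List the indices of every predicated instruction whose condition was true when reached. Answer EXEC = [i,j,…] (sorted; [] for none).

EXEC = [1,5,8,9,10]

0: ✓ CMP  NZCV=0010
1: ✓ MOVGE  r2←0x2c
2: · SUBVS
3: · ADDLT
4: ✓ CMP  NZCV=1000
5: ✓ MOVMI  r1←0x13
6: · MOVVS
7: ✓ CMP  NZCV=1000
8: ✓ MOVNE  r2←0x17
9: ✓ SUBLS  r0←0xc1
10: ✓ ADDLS  r0←0x49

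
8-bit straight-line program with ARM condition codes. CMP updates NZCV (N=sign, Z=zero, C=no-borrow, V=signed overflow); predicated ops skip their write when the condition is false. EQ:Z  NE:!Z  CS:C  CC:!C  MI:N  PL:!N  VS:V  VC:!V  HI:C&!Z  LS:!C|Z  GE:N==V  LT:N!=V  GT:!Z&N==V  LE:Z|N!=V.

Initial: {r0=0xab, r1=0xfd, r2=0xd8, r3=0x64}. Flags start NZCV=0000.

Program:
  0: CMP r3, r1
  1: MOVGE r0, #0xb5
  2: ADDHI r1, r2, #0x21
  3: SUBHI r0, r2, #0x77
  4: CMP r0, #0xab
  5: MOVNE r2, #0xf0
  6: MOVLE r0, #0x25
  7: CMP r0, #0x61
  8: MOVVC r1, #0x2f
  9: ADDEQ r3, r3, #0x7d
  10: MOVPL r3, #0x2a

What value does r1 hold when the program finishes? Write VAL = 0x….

VAL = 0xfd

0: ✓ CMP  NZCV=0000
1: ✓ MOVGE  r0←0xb5
2: · ADDHI
3: · SUBHI
4: ✓ CMP  NZCV=0010
5: ✓ MOVNE  r2←0xf0
6: · MOVLE
7: ✓ CMP  NZCV=0011
8: · MOVVC
9: · ADDEQ
10: ✓ MOVPL  r3←0x2a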